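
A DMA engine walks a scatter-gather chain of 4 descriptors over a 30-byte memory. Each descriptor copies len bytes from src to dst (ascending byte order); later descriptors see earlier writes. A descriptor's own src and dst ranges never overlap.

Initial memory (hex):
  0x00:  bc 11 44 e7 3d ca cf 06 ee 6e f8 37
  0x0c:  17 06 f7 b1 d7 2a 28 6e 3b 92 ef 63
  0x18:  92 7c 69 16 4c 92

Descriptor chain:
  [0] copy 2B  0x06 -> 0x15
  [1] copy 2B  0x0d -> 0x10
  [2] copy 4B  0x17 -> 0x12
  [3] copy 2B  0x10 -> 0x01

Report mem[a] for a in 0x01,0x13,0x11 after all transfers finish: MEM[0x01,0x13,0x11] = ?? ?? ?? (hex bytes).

#0 dst[0x15+2] := {0xcf,0x06}
#1 dst[0x10+2] := {0x06,0xf7}
#2 dst[0x12+4] := {0x63,0x92,0x7c,0x69}
#3 dst[0x01+2] := {0x06,0xf7}
query mem[0x01]=0x06, mem[0x13]=0x92, mem[0x11]=0xf7

MEM[0x01,0x13,0x11] = 06 92 f7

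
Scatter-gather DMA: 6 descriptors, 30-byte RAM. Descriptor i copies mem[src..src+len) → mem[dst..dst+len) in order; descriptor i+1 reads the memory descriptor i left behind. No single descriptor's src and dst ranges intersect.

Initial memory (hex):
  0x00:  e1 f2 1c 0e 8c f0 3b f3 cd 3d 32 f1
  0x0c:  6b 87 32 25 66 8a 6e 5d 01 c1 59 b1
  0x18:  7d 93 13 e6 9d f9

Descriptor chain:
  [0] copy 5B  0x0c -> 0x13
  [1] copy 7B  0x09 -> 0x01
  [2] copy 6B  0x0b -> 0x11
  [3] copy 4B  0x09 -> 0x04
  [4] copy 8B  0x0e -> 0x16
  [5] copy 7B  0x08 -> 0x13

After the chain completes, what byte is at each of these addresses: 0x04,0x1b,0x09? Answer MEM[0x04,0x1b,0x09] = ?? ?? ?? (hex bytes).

MEM[0x04,0x1b,0x09] = 3d 87 3d

  after D0: wrote 5B at 0x13 = 6b87322566
  after D1: wrote 7B at 0x01 = 3d32f16b873225
  after D2: wrote 6B at 0x11 = f16b87322566
  after D3: wrote 4B at 0x04 = 3d32f16b
  after D4: wrote 8B at 0x16 = 322566f16b873225
  after D5: wrote 7B at 0x13 = cd3d32f16b8732
query mem[0x04]=0x3d, mem[0x1b]=0x87, mem[0x09]=0x3d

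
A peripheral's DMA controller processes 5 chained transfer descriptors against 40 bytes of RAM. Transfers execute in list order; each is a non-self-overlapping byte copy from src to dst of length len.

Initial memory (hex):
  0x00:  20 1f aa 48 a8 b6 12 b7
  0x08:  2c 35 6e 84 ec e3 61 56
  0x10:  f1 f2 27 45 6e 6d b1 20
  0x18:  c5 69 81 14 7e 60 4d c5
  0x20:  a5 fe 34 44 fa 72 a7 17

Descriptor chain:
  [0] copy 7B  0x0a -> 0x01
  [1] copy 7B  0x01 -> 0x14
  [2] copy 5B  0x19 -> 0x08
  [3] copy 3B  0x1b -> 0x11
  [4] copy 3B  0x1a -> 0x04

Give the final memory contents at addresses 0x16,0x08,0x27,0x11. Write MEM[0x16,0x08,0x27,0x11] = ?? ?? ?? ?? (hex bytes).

[0] 0x0a->0x01 len=7 : 6e 84 ec e3 61 56 f1
[1] 0x01->0x14 len=7 : 6e 84 ec e3 61 56 f1
[2] 0x19->0x08 len=5 : 56 f1 14 7e 60
[3] 0x1b->0x11 len=3 : 14 7e 60
[4] 0x1a->0x04 len=3 : f1 14 7e
query mem[0x16]=0xec, mem[0x08]=0x56, mem[0x27]=0x17, mem[0x11]=0x14

MEM[0x16,0x08,0x27,0x11] = ec 56 17 14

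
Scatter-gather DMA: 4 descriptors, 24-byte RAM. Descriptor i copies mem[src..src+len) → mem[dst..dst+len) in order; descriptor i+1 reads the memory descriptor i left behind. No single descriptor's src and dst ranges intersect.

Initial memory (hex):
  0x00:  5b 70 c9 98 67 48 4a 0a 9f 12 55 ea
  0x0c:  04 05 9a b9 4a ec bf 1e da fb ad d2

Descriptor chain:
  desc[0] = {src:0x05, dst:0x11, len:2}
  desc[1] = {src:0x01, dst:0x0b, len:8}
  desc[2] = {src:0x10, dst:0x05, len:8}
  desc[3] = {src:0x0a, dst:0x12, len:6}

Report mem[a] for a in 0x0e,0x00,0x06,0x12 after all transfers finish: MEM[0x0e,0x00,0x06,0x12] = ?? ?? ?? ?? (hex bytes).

#0 dst[0x11+2] := {0x48,0x4a}
#1 dst[0x0b+8] := {0x70,0xc9,0x98,0x67,0x48,0x4a,0x0a,0x9f}
#2 dst[0x05+8] := {0x4a,0x0a,0x9f,0x1e,0xda,0xfb,0xad,0xd2}
#3 dst[0x12+6] := {0xfb,0xad,0xd2,0x98,0x67,0x48}
query mem[0x0e]=0x67, mem[0x00]=0x5b, mem[0x06]=0x0a, mem[0x12]=0xfb

MEM[0x0e,0x00,0x06,0x12] = 67 5b 0a fb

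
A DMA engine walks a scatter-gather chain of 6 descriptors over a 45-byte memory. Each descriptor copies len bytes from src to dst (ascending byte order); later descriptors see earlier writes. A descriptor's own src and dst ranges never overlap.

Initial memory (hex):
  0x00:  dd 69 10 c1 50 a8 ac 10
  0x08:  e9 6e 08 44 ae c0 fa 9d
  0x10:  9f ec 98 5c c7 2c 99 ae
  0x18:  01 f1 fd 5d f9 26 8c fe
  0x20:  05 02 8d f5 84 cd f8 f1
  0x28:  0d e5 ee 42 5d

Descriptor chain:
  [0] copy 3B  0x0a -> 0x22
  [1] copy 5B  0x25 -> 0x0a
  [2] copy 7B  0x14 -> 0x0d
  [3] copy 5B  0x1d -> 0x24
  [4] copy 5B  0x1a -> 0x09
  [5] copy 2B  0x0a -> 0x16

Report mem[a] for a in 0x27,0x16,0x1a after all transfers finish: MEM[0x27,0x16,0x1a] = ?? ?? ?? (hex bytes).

MEM[0x27,0x16,0x1a] = 05 5d fd

  after D0: wrote 3B at 0x22 = 0844ae
  after D1: wrote 5B at 0x0a = cdf8f10de5
  after D2: wrote 7B at 0x0d = c72c99ae01f1fd
  after D3: wrote 5B at 0x24 = 268cfe0502
  after D4: wrote 5B at 0x09 = fd5df9268c
  after D5: wrote 2B at 0x16 = 5df9
query mem[0x27]=0x05, mem[0x16]=0x5d, mem[0x1a]=0xfd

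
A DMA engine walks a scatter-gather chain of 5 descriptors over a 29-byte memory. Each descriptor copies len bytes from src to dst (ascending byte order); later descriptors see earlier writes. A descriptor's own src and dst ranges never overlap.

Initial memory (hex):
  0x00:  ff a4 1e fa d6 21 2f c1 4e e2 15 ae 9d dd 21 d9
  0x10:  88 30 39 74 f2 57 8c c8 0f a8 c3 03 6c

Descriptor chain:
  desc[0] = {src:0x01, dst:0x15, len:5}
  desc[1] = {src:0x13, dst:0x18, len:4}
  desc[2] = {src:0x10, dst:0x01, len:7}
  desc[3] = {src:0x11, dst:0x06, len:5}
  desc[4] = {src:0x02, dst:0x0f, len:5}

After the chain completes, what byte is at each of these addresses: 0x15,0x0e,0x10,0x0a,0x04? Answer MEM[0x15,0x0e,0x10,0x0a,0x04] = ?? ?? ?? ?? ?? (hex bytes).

[0] 0x01->0x15 len=5 : a4 1e fa d6 21
[1] 0x13->0x18 len=4 : 74 f2 a4 1e
[2] 0x10->0x01 len=7 : 88 30 39 74 f2 a4 1e
[3] 0x11->0x06 len=5 : 30 39 74 f2 a4
[4] 0x02->0x0f len=5 : 30 39 74 f2 30
query mem[0x15]=0xa4, mem[0x0e]=0x21, mem[0x10]=0x39, mem[0x0a]=0xa4, mem[0x04]=0x74

MEM[0x15,0x0e,0x10,0x0a,0x04] = a4 21 39 a4 74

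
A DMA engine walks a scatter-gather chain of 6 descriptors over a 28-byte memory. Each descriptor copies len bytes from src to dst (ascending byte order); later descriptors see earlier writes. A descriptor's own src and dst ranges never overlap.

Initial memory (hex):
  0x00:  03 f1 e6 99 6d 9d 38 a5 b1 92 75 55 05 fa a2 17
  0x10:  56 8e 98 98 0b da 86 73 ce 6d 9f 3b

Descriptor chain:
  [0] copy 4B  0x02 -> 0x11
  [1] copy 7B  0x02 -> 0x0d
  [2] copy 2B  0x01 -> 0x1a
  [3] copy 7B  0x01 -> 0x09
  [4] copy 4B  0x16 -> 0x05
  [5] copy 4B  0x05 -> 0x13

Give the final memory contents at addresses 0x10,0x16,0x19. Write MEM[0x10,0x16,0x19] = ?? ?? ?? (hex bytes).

D0: mem[0x11..0x14] <- [e6 99 6d 9d]
D1: mem[0x0d..0x13] <- [e6 99 6d 9d 38 a5 b1]
D2: mem[0x1a..0x1b] <- [f1 e6]
D3: mem[0x09..0x0f] <- [f1 e6 99 6d 9d 38 a5]
D4: mem[0x05..0x08] <- [86 73 ce 6d]
D5: mem[0x13..0x16] <- [86 73 ce 6d]
query mem[0x10]=0x9d, mem[0x16]=0x6d, mem[0x19]=0x6d

MEM[0x10,0x16,0x19] = 9d 6d 6d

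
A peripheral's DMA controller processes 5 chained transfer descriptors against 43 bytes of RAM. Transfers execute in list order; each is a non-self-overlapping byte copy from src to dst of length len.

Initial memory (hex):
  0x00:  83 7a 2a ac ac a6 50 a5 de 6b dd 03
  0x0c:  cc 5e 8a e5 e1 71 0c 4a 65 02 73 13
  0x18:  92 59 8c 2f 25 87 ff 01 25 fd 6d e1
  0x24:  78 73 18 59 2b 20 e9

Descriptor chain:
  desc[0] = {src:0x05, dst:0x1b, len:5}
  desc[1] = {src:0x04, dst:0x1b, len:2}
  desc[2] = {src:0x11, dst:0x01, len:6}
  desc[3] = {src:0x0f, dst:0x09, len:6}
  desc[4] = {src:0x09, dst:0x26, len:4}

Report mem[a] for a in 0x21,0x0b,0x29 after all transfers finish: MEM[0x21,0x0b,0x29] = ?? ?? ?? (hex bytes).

  after D0: wrote 5B at 0x1b = a650a5de6b
  after D1: wrote 2B at 0x1b = aca6
  after D2: wrote 6B at 0x01 = 710c4a650273
  after D3: wrote 6B at 0x09 = e5e1710c4a65
  after D4: wrote 4B at 0x26 = e5e1710c
query mem[0x21]=0xfd, mem[0x0b]=0x71, mem[0x29]=0x0c

MEM[0x21,0x0b,0x29] = fd 71 0c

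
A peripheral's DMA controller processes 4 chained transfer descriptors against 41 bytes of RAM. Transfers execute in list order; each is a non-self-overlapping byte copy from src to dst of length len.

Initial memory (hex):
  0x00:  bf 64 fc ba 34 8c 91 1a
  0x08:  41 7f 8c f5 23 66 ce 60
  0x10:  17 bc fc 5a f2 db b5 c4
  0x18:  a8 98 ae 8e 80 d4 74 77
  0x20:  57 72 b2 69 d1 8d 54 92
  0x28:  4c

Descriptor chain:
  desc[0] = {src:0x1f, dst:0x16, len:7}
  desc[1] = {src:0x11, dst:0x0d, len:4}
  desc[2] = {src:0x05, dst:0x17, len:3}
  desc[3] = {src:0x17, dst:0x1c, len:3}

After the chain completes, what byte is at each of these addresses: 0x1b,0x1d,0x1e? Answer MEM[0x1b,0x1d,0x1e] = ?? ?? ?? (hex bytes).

#0 dst[0x16+7] := {0x77,0x57,0x72,0xb2,0x69,0xd1,0x8d}
#1 dst[0x0d+4] := {0xbc,0xfc,0x5a,0xf2}
#2 dst[0x17+3] := {0x8c,0x91,0x1a}
#3 dst[0x1c+3] := {0x8c,0x91,0x1a}
query mem[0x1b]=0xd1, mem[0x1d]=0x91, mem[0x1e]=0x1a

MEM[0x1b,0x1d,0x1e] = d1 91 1a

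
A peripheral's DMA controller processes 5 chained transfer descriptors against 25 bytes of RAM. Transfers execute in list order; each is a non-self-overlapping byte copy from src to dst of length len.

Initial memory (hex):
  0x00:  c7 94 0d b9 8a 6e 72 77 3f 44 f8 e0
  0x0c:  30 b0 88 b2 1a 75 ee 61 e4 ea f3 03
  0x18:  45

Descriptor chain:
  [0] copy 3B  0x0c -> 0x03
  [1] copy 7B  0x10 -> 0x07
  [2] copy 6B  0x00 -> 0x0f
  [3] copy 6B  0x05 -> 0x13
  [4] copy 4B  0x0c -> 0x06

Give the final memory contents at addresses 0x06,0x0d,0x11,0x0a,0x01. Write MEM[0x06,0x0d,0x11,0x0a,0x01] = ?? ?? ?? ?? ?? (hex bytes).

[0] 0x0c->0x03 len=3 : 30 b0 88
[1] 0x10->0x07 len=7 : 1a 75 ee 61 e4 ea f3
[2] 0x00->0x0f len=6 : c7 94 0d 30 b0 88
[3] 0x05->0x13 len=6 : 88 72 1a 75 ee 61
[4] 0x0c->0x06 len=4 : ea f3 88 c7
query mem[0x06]=0xea, mem[0x0d]=0xf3, mem[0x11]=0x0d, mem[0x0a]=0x61, mem[0x01]=0x94

MEM[0x06,0x0d,0x11,0x0a,0x01] = ea f3 0d 61 94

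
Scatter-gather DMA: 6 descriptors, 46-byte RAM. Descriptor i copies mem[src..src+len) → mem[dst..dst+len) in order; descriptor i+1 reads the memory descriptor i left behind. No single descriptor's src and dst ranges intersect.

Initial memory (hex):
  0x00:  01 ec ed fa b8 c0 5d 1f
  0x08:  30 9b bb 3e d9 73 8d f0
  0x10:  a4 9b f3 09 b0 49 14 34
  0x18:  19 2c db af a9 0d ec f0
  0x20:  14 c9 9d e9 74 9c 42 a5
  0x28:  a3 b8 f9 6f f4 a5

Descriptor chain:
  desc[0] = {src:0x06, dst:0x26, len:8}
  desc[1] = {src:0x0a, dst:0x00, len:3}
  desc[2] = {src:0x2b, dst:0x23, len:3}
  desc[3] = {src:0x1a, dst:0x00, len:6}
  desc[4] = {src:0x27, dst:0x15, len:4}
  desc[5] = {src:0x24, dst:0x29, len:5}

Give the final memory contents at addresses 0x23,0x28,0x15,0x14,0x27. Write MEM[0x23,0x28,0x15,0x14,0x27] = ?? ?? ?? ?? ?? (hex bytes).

  after D0: wrote 8B at 0x26 = 5d1f309bbb3ed973
  after D1: wrote 3B at 0x00 = bb3ed9
  after D2: wrote 3B at 0x23 = 3ed973
  after D3: wrote 6B at 0x00 = dbafa90decf0
  after D4: wrote 4B at 0x15 = 1f309bbb
  after D5: wrote 5B at 0x29 = d9735d1f30
query mem[0x23]=0x3e, mem[0x28]=0x30, mem[0x15]=0x1f, mem[0x14]=0xb0, mem[0x27]=0x1f

MEM[0x23,0x28,0x15,0x14,0x27] = 3e 30 1f b0 1f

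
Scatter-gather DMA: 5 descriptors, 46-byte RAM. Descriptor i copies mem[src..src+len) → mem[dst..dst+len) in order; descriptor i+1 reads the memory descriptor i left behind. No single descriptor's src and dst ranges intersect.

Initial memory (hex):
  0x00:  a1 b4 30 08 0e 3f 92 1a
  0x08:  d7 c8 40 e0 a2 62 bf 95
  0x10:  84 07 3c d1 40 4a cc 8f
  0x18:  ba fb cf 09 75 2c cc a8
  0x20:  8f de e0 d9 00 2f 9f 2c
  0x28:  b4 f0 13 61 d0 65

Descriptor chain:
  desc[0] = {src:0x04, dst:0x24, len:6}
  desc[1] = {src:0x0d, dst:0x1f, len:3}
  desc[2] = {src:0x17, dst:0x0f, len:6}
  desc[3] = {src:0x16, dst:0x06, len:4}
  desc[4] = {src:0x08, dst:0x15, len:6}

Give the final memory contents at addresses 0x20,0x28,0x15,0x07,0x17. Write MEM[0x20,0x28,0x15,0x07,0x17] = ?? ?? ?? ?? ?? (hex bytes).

[0] 0x04->0x24 len=6 : 0e 3f 92 1a d7 c8
[1] 0x0d->0x1f len=3 : 62 bf 95
[2] 0x17->0x0f len=6 : 8f ba fb cf 09 75
[3] 0x16->0x06 len=4 : cc 8f ba fb
[4] 0x08->0x15 len=6 : ba fb 40 e0 a2 62
query mem[0x20]=0xbf, mem[0x28]=0xd7, mem[0x15]=0xba, mem[0x07]=0x8f, mem[0x17]=0x40

MEM[0x20,0x28,0x15,0x07,0x17] = bf d7 ba 8f 40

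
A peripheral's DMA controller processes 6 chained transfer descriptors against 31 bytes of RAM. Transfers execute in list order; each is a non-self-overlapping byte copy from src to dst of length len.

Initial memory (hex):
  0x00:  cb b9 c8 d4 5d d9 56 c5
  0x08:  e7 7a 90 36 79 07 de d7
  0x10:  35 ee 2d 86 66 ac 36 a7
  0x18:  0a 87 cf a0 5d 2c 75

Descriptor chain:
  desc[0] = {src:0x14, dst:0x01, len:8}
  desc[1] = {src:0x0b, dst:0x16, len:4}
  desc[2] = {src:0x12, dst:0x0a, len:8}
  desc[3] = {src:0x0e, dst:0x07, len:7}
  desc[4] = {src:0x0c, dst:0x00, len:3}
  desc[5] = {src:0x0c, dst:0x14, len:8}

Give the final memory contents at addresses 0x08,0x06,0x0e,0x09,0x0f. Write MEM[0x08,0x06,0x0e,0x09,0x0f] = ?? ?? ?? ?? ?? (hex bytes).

  after D0: wrote 8B at 0x01 = 66ac36a70a87cfa0
  after D1: wrote 4B at 0x16 = 367907de
  after D2: wrote 8B at 0x0a = 2d8666ac367907de
  after D3: wrote 7B at 0x07 = 367907de2d8666
  after D4: wrote 3B at 0x00 = 866636
  after D5: wrote 8B at 0x14 = 8666367907de2d86
query mem[0x08]=0x79, mem[0x06]=0x87, mem[0x0e]=0x36, mem[0x09]=0x07, mem[0x0f]=0x79

MEM[0x08,0x06,0x0e,0x09,0x0f] = 79 87 36 07 79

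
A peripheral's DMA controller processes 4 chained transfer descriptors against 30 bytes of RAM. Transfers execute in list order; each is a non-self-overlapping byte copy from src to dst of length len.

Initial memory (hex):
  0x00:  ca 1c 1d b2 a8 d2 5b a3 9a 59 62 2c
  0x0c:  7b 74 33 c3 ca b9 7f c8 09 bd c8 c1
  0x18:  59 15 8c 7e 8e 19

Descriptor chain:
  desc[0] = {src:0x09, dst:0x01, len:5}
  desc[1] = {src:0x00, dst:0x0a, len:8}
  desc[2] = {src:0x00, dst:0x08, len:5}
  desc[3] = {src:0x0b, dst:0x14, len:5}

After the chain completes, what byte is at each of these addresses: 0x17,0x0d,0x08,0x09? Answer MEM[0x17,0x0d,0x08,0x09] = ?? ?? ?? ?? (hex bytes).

MEM[0x17,0x0d,0x08,0x09] = 7b 2c ca 59

[0] 0x09->0x01 len=5 : 59 62 2c 7b 74
[1] 0x00->0x0a len=8 : ca 59 62 2c 7b 74 5b a3
[2] 0x00->0x08 len=5 : ca 59 62 2c 7b
[3] 0x0b->0x14 len=5 : 2c 7b 2c 7b 74
query mem[0x17]=0x7b, mem[0x0d]=0x2c, mem[0x08]=0xca, mem[0x09]=0x59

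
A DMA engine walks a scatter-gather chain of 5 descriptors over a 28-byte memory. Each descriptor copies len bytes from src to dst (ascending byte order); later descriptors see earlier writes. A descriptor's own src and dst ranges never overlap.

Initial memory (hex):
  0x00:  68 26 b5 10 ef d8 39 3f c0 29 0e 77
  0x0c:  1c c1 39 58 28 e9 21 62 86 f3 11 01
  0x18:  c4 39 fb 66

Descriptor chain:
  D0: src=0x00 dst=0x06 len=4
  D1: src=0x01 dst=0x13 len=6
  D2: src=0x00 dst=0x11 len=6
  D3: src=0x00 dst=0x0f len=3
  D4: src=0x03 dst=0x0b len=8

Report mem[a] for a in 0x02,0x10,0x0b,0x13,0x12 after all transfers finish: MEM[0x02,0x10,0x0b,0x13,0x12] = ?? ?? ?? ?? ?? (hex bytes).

MEM[0x02,0x10,0x0b,0x13,0x12] = b5 b5 10 b5 0e

D0: mem[0x06..0x09] <- [68 26 b5 10]
D1: mem[0x13..0x18] <- [26 b5 10 ef d8 68]
D2: mem[0x11..0x16] <- [68 26 b5 10 ef d8]
D3: mem[0x0f..0x11] <- [68 26 b5]
D4: mem[0x0b..0x12] <- [10 ef d8 68 26 b5 10 0e]
query mem[0x02]=0xb5, mem[0x10]=0xb5, mem[0x0b]=0x10, mem[0x13]=0xb5, mem[0x12]=0x0e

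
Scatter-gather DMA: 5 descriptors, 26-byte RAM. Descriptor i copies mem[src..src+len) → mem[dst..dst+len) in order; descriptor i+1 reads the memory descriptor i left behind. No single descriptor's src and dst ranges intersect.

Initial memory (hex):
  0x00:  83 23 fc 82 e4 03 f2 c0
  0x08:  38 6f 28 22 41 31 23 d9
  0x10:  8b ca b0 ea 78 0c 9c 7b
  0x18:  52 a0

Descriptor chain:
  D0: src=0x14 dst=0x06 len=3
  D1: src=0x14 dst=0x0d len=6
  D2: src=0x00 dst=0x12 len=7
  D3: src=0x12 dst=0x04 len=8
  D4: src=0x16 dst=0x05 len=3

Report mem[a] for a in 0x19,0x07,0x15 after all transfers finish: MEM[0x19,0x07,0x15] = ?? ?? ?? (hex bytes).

  after D0: wrote 3B at 0x06 = 780c9c
  after D1: wrote 6B at 0x0d = 780c9c7b52a0
  after D2: wrote 7B at 0x12 = 8323fc82e40378
  after D3: wrote 8B at 0x04 = 8323fc82e40378a0
  after D4: wrote 3B at 0x05 = e40378
query mem[0x19]=0xa0, mem[0x07]=0x78, mem[0x15]=0x82

MEM[0x19,0x07,0x15] = a0 78 82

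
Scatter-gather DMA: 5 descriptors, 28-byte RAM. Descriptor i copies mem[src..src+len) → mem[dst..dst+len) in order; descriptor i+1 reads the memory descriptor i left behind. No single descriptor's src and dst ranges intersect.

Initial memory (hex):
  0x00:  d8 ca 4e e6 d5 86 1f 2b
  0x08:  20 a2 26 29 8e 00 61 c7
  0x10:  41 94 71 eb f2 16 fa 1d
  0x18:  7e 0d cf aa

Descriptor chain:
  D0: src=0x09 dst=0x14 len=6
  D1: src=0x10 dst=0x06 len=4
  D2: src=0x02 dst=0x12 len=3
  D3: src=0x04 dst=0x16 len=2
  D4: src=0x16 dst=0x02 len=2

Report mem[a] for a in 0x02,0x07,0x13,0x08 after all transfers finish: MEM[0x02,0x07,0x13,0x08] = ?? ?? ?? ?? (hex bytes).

D0: mem[0x14..0x19] <- [a2 26 29 8e 00 61]
D1: mem[0x06..0x09] <- [41 94 71 eb]
D2: mem[0x12..0x14] <- [4e e6 d5]
D3: mem[0x16..0x17] <- [d5 86]
D4: mem[0x02..0x03] <- [d5 86]
query mem[0x02]=0xd5, mem[0x07]=0x94, mem[0x13]=0xe6, mem[0x08]=0x71

MEM[0x02,0x07,0x13,0x08] = d5 94 e6 71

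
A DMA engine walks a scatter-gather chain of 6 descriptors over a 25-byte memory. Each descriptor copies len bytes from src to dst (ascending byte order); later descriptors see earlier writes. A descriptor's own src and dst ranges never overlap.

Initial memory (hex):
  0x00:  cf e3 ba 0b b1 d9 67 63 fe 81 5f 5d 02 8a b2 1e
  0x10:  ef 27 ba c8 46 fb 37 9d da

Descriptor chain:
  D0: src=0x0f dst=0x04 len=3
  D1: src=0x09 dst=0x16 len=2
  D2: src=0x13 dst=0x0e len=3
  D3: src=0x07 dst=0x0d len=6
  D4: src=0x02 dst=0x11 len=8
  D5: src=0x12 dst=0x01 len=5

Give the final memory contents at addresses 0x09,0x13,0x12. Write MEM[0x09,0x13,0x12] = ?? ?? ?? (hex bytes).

  after D0: wrote 3B at 0x04 = 1eef27
  after D1: wrote 2B at 0x16 = 815f
  after D2: wrote 3B at 0x0e = c846fb
  after D3: wrote 6B at 0x0d = 63fe815f5d02
  after D4: wrote 8B at 0x11 = ba0b1eef2763fe81
  after D5: wrote 5B at 0x01 = 0b1eef2763
query mem[0x09]=0x81, mem[0x13]=0x1e, mem[0x12]=0x0b

MEM[0x09,0x13,0x12] = 81 1e 0b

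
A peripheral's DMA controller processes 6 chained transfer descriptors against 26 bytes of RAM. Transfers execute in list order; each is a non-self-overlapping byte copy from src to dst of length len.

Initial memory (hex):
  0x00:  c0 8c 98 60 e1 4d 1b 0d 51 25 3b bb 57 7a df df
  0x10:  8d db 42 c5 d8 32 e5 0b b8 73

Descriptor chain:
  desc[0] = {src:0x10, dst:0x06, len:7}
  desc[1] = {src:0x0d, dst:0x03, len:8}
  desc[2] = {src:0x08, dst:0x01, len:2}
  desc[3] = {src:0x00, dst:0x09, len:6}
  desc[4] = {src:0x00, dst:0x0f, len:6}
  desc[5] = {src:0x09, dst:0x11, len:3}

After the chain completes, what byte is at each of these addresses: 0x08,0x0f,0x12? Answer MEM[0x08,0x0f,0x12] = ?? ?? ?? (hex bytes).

#0 dst[0x06+7] := {0x8d,0xdb,0x42,0xc5,0xd8,0x32,0xe5}
#1 dst[0x03+8] := {0x7a,0xdf,0xdf,0x8d,0xdb,0x42,0xc5,0xd8}
#2 dst[0x01+2] := {0x42,0xc5}
#3 dst[0x09+6] := {0xc0,0x42,0xc5,0x7a,0xdf,0xdf}
#4 dst[0x0f+6] := {0xc0,0x42,0xc5,0x7a,0xdf,0xdf}
#5 dst[0x11+3] := {0xc0,0x42,0xc5}
query mem[0x08]=0x42, mem[0x0f]=0xc0, mem[0x12]=0x42

MEM[0x08,0x0f,0x12] = 42 c0 42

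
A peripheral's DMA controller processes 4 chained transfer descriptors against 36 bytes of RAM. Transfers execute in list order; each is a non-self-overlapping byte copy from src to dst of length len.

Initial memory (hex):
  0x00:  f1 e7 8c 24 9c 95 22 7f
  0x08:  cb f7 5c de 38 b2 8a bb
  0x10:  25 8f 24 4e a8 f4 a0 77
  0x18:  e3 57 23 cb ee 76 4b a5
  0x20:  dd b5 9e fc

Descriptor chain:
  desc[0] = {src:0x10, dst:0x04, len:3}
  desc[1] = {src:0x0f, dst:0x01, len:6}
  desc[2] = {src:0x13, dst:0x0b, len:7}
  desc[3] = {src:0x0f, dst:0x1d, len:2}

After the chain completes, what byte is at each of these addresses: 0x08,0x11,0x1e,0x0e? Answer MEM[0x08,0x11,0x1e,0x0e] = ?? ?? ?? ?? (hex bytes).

D0: mem[0x04..0x06] <- [25 8f 24]
D1: mem[0x01..0x06] <- [bb 25 8f 24 4e a8]
D2: mem[0x0b..0x11] <- [4e a8 f4 a0 77 e3 57]
D3: mem[0x1d..0x1e] <- [77 e3]
query mem[0x08]=0xcb, mem[0x11]=0x57, mem[0x1e]=0xe3, mem[0x0e]=0xa0

MEM[0x08,0x11,0x1e,0x0e] = cb 57 e3 a0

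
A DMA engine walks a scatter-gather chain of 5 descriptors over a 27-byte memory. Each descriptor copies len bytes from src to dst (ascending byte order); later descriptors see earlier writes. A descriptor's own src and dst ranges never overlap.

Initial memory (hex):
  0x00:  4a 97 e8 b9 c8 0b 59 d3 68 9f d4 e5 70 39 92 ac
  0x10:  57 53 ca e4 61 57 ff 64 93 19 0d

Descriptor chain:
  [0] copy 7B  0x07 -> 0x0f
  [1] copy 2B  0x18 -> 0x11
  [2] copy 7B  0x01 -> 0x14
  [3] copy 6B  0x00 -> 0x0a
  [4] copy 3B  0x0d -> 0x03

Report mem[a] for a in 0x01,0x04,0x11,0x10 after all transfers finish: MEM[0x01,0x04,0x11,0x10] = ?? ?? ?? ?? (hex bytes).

MEM[0x01,0x04,0x11,0x10] = 97 c8 93 68

D0: mem[0x0f..0x15] <- [d3 68 9f d4 e5 70 39]
D1: mem[0x11..0x12] <- [93 19]
D2: mem[0x14..0x1a] <- [97 e8 b9 c8 0b 59 d3]
D3: mem[0x0a..0x0f] <- [4a 97 e8 b9 c8 0b]
D4: mem[0x03..0x05] <- [b9 c8 0b]
query mem[0x01]=0x97, mem[0x04]=0xc8, mem[0x11]=0x93, mem[0x10]=0x68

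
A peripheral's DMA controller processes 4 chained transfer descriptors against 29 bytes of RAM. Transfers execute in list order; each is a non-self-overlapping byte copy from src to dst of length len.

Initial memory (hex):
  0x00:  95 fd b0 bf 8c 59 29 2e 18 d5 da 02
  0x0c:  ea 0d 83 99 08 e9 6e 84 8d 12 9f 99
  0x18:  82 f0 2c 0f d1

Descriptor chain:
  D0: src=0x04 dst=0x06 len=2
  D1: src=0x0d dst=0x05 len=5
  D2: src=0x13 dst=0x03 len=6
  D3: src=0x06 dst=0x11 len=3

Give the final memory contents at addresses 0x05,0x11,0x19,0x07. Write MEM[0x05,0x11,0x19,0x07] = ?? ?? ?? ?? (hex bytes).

[0] 0x04->0x06 len=2 : 8c 59
[1] 0x0d->0x05 len=5 : 0d 83 99 08 e9
[2] 0x13->0x03 len=6 : 84 8d 12 9f 99 82
[3] 0x06->0x11 len=3 : 9f 99 82
query mem[0x05]=0x12, mem[0x11]=0x9f, mem[0x19]=0xf0, mem[0x07]=0x99

MEM[0x05,0x11,0x19,0x07] = 12 9f f0 99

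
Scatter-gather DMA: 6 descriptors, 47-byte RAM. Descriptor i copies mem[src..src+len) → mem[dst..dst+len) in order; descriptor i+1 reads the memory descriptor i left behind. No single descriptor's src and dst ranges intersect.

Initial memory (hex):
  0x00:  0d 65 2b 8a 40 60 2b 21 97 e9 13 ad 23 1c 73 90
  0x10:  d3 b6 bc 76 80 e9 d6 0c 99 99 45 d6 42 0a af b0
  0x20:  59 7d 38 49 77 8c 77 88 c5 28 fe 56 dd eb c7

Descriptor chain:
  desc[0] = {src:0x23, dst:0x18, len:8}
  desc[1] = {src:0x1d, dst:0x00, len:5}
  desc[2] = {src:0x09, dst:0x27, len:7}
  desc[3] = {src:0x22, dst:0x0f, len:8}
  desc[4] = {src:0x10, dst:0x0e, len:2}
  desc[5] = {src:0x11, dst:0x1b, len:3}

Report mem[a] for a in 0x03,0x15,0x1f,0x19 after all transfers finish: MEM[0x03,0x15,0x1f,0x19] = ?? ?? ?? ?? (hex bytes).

  after D0: wrote 8B at 0x18 = 49778c7788c528fe
  after D1: wrote 5B at 0x00 = c528fe597d
  after D2: wrote 7B at 0x27 = e913ad231c7390
  after D3: wrote 8B at 0x0f = 3849778c77e913ad
  after D4: wrote 2B at 0x0e = 4977
  after D5: wrote 3B at 0x1b = 778c77
query mem[0x03]=0x59, mem[0x15]=0x13, mem[0x1f]=0xfe, mem[0x19]=0x77

MEM[0x03,0x15,0x1f,0x19] = 59 13 fe 77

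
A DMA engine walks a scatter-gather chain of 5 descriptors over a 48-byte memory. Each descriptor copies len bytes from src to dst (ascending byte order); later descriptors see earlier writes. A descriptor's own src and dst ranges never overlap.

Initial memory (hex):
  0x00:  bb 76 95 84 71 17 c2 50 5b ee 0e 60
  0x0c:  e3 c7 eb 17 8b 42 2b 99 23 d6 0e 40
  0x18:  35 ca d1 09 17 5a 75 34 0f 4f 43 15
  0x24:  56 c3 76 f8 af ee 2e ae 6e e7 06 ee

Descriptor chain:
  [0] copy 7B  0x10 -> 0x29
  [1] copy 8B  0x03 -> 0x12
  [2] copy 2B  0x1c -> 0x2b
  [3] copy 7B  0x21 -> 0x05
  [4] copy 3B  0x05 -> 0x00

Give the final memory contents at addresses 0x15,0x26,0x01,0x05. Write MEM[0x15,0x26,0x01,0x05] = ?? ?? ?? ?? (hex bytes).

D0: mem[0x29..0x2f] <- [8b 42 2b 99 23 d6 0e]
D1: mem[0x12..0x19] <- [84 71 17 c2 50 5b ee 0e]
D2: mem[0x2b..0x2c] <- [17 5a]
D3: mem[0x05..0x0b] <- [4f 43 15 56 c3 76 f8]
D4: mem[0x00..0x02] <- [4f 43 15]
query mem[0x15]=0xc2, mem[0x26]=0x76, mem[0x01]=0x43, mem[0x05]=0x4f

MEM[0x15,0x26,0x01,0x05] = c2 76 43 4f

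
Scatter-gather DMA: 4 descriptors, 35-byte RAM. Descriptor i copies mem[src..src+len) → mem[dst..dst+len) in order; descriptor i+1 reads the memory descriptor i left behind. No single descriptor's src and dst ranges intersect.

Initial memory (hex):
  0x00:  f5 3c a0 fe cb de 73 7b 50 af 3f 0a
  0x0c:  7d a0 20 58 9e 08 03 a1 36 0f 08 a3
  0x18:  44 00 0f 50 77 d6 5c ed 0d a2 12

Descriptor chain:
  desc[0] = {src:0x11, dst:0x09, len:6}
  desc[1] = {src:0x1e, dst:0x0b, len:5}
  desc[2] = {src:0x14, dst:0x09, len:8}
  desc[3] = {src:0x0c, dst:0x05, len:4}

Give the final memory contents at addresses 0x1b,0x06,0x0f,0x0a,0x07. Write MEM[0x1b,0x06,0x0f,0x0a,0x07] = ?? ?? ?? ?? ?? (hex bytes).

MEM[0x1b,0x06,0x0f,0x0a,0x07] = 50 44 0f 0f 00

[0] 0x11->0x09 len=6 : 08 03 a1 36 0f 08
[1] 0x1e->0x0b len=5 : 5c ed 0d a2 12
[2] 0x14->0x09 len=8 : 36 0f 08 a3 44 00 0f 50
[3] 0x0c->0x05 len=4 : a3 44 00 0f
query mem[0x1b]=0x50, mem[0x06]=0x44, mem[0x0f]=0x0f, mem[0x0a]=0x0f, mem[0x07]=0x00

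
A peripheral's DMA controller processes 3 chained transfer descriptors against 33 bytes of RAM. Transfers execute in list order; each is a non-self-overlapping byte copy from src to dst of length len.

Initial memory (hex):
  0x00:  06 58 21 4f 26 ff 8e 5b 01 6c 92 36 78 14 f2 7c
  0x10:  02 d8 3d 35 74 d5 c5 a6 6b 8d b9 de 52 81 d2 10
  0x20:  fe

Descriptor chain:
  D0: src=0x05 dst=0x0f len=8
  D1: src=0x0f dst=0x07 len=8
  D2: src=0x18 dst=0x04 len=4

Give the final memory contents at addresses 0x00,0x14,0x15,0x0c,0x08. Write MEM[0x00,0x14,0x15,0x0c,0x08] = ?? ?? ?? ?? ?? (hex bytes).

[0] 0x05->0x0f len=8 : ff 8e 5b 01 6c 92 36 78
[1] 0x0f->0x07 len=8 : ff 8e 5b 01 6c 92 36 78
[2] 0x18->0x04 len=4 : 6b 8d b9 de
query mem[0x00]=0x06, mem[0x14]=0x92, mem[0x15]=0x36, mem[0x0c]=0x92, mem[0x08]=0x8e

MEM[0x00,0x14,0x15,0x0c,0x08] = 06 92 36 92 8e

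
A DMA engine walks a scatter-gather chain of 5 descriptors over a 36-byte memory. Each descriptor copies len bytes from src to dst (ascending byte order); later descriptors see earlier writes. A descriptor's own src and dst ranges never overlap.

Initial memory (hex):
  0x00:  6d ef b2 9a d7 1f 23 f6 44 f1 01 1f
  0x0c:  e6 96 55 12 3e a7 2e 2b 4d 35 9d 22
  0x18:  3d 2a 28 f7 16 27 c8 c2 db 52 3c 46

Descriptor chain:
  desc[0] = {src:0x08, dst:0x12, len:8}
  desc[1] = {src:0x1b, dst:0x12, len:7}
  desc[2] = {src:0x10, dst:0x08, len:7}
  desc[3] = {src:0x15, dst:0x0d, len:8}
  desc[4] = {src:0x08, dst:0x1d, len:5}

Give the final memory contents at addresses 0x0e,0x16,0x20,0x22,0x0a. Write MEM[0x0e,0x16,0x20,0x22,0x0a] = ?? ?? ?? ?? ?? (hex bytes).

[0] 0x08->0x12 len=8 : 44 f1 01 1f e6 96 55 12
[1] 0x1b->0x12 len=7 : f7 16 27 c8 c2 db 52
[2] 0x10->0x08 len=7 : 3e a7 f7 16 27 c8 c2
[3] 0x15->0x0d len=8 : c8 c2 db 52 12 28 f7 16
[4] 0x08->0x1d len=5 : 3e a7 f7 16 27
query mem[0x0e]=0xc2, mem[0x16]=0xc2, mem[0x20]=0x16, mem[0x22]=0x3c, mem[0x0a]=0xf7

MEM[0x0e,0x16,0x20,0x22,0x0a] = c2 c2 16 3c f7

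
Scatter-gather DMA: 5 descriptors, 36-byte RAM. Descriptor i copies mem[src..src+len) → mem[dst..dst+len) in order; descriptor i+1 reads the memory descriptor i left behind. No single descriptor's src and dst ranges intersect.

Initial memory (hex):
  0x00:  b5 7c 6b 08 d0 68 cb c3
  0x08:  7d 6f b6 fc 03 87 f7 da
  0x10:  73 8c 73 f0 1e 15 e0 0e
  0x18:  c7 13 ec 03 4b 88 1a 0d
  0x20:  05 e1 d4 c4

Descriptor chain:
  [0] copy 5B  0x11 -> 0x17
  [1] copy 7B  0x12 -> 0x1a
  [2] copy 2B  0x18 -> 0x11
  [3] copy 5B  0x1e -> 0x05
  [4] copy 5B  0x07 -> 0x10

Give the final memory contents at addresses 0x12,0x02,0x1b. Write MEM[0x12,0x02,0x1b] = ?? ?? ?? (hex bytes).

[0] 0x11->0x17 len=5 : 8c 73 f0 1e 15
[1] 0x12->0x1a len=7 : 73 f0 1e 15 e0 8c 73
[2] 0x18->0x11 len=2 : 73 f0
[3] 0x1e->0x05 len=5 : e0 8c 73 e1 d4
[4] 0x07->0x10 len=5 : 73 e1 d4 b6 fc
query mem[0x12]=0xd4, mem[0x02]=0x6b, mem[0x1b]=0xf0

MEM[0x12,0x02,0x1b] = d4 6b f0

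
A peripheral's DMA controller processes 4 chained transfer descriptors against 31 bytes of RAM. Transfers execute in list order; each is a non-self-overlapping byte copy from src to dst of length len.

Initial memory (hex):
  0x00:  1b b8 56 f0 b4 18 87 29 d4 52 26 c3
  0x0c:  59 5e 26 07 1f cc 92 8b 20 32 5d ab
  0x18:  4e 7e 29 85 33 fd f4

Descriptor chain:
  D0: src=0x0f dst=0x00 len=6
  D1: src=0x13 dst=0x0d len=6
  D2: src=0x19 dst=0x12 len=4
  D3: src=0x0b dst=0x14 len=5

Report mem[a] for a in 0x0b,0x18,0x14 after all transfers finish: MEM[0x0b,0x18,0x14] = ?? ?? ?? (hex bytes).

D0: mem[0x00..0x05] <- [07 1f cc 92 8b 20]
D1: mem[0x0d..0x12] <- [8b 20 32 5d ab 4e]
D2: mem[0x12..0x15] <- [7e 29 85 33]
D3: mem[0x14..0x18] <- [c3 59 8b 20 32]
query mem[0x0b]=0xc3, mem[0x18]=0x32, mem[0x14]=0xc3

MEM[0x0b,0x18,0x14] = c3 32 c3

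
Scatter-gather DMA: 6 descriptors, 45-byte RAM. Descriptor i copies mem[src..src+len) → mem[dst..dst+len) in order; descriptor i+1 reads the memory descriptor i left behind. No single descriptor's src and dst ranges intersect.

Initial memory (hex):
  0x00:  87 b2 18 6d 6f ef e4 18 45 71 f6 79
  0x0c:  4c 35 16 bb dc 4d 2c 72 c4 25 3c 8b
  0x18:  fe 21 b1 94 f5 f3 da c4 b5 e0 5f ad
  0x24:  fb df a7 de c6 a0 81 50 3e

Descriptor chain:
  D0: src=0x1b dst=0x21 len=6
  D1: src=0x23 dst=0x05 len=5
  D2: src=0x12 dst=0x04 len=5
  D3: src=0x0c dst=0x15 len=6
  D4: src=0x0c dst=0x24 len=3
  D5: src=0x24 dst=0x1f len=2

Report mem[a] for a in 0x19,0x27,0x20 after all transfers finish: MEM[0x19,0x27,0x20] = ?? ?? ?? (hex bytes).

D0: mem[0x21..0x26] <- [94 f5 f3 da c4 b5]
D1: mem[0x05..0x09] <- [f3 da c4 b5 de]
D2: mem[0x04..0x08] <- [2c 72 c4 25 3c]
D3: mem[0x15..0x1a] <- [4c 35 16 bb dc 4d]
D4: mem[0x24..0x26] <- [4c 35 16]
D5: mem[0x1f..0x20] <- [4c 35]
query mem[0x19]=0xdc, mem[0x27]=0xde, mem[0x20]=0x35

MEM[0x19,0x27,0x20] = dc de 35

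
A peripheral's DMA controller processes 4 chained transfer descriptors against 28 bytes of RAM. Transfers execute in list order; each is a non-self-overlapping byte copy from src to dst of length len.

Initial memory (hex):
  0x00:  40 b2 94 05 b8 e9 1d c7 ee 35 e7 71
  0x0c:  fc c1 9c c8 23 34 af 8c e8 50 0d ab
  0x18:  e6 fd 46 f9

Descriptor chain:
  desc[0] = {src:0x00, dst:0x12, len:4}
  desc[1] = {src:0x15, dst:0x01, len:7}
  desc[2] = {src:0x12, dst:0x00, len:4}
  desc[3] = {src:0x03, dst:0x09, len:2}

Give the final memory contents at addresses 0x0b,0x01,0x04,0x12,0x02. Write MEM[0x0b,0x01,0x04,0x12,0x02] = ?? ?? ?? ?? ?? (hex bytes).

MEM[0x0b,0x01,0x04,0x12,0x02] = 71 b2 e6 40 94

[0] 0x00->0x12 len=4 : 40 b2 94 05
[1] 0x15->0x01 len=7 : 05 0d ab e6 fd 46 f9
[2] 0x12->0x00 len=4 : 40 b2 94 05
[3] 0x03->0x09 len=2 : 05 e6
query mem[0x0b]=0x71, mem[0x01]=0xb2, mem[0x04]=0xe6, mem[0x12]=0x40, mem[0x02]=0x94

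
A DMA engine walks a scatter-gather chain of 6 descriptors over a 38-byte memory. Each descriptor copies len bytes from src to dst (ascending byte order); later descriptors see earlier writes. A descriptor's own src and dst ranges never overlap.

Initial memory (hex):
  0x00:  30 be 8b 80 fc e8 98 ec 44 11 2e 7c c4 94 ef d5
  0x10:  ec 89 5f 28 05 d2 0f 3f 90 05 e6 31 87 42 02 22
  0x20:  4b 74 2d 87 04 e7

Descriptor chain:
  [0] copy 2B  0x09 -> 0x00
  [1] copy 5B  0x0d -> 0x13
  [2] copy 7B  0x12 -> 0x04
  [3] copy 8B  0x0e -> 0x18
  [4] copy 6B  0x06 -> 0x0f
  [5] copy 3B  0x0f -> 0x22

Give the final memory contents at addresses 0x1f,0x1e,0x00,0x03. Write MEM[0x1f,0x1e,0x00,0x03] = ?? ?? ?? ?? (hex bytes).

MEM[0x1f,0x1e,0x00,0x03] = d5 ef 11 80

  after D0: wrote 2B at 0x00 = 112e
  after D1: wrote 5B at 0x13 = 94efd5ec89
  after D2: wrote 7B at 0x04 = 5f94efd5ec8990
  after D3: wrote 8B at 0x18 = efd5ec895f94efd5
  after D4: wrote 6B at 0x0f = efd5ec89907c
  after D5: wrote 3B at 0x22 = efd5ec
query mem[0x1f]=0xd5, mem[0x1e]=0xef, mem[0x00]=0x11, mem[0x03]=0x80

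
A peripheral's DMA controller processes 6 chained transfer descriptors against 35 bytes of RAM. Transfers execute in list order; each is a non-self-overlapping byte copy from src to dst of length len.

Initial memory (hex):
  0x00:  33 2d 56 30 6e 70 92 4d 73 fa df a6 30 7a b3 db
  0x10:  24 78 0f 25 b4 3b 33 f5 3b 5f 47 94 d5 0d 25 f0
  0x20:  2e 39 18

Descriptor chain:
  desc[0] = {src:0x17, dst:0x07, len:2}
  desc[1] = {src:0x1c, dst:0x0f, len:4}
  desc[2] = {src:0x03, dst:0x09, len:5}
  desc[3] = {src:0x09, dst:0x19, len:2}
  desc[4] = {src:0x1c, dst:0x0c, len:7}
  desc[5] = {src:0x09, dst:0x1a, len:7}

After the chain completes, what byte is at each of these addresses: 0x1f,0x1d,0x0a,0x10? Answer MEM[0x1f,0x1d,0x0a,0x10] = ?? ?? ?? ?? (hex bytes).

MEM[0x1f,0x1d,0x0a,0x10] = 25 d5 6e 2e

[0] 0x17->0x07 len=2 : f5 3b
[1] 0x1c->0x0f len=4 : d5 0d 25 f0
[2] 0x03->0x09 len=5 : 30 6e 70 92 f5
[3] 0x09->0x19 len=2 : 30 6e
[4] 0x1c->0x0c len=7 : d5 0d 25 f0 2e 39 18
[5] 0x09->0x1a len=7 : 30 6e 70 d5 0d 25 f0
query mem[0x1f]=0x25, mem[0x1d]=0xd5, mem[0x0a]=0x6e, mem[0x10]=0x2e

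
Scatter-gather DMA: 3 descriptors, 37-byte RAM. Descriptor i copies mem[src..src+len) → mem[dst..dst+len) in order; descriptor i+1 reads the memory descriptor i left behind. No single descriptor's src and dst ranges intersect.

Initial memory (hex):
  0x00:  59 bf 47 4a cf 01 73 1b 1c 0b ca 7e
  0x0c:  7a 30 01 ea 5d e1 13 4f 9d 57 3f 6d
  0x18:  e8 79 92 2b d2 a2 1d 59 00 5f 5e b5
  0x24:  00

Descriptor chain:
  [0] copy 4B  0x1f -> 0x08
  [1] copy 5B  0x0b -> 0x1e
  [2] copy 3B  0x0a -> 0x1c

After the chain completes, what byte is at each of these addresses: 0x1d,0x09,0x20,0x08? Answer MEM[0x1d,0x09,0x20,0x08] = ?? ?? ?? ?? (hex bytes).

MEM[0x1d,0x09,0x20,0x08] = 5e 00 30 59

D0: mem[0x08..0x0b] <- [59 00 5f 5e]
D1: mem[0x1e..0x22] <- [5e 7a 30 01 ea]
D2: mem[0x1c..0x1e] <- [5f 5e 7a]
query mem[0x1d]=0x5e, mem[0x09]=0x00, mem[0x20]=0x30, mem[0x08]=0x59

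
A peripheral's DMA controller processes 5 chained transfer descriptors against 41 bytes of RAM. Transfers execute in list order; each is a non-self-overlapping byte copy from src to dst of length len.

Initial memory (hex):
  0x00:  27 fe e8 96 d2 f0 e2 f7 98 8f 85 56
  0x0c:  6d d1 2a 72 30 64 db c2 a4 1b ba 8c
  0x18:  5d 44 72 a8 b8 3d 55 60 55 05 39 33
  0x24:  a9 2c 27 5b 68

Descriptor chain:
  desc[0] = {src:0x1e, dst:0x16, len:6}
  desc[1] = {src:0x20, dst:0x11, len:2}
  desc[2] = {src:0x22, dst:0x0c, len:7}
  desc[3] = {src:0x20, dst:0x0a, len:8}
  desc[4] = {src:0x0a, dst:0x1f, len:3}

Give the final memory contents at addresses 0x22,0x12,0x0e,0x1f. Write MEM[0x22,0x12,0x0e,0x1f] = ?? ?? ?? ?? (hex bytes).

MEM[0x22,0x12,0x0e,0x1f] = 39 68 a9 55

  after D0: wrote 6B at 0x16 = 556055053933
  after D1: wrote 2B at 0x11 = 5505
  after D2: wrote 7B at 0x0c = 3933a92c275b68
  after D3: wrote 8B at 0x0a = 55053933a92c275b
  after D4: wrote 3B at 0x1f = 550539
query mem[0x22]=0x39, mem[0x12]=0x68, mem[0x0e]=0xa9, mem[0x1f]=0x55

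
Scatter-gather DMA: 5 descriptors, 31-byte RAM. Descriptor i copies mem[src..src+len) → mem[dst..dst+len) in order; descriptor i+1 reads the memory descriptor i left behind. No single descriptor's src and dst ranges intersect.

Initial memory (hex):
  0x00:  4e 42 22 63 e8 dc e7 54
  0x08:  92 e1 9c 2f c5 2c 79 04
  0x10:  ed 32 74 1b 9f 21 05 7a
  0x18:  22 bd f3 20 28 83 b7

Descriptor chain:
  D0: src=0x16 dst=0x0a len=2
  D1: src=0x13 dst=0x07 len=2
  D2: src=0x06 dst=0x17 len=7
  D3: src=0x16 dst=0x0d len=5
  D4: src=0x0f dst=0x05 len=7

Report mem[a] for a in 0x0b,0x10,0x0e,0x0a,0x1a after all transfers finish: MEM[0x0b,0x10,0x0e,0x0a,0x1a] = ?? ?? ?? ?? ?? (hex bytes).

  after D0: wrote 2B at 0x0a = 057a
  after D1: wrote 2B at 0x07 = 1b9f
  after D2: wrote 7B at 0x17 = e71b9fe1057ac5
  after D3: wrote 5B at 0x0d = 05e71b9fe1
  after D4: wrote 7B at 0x05 = 1b9fe1741b9f21
query mem[0x0b]=0x21, mem[0x10]=0x9f, mem[0x0e]=0xe7, mem[0x0a]=0x9f, mem[0x1a]=0xe1

MEM[0x0b,0x10,0x0e,0x0a,0x1a] = 21 9f e7 9f e1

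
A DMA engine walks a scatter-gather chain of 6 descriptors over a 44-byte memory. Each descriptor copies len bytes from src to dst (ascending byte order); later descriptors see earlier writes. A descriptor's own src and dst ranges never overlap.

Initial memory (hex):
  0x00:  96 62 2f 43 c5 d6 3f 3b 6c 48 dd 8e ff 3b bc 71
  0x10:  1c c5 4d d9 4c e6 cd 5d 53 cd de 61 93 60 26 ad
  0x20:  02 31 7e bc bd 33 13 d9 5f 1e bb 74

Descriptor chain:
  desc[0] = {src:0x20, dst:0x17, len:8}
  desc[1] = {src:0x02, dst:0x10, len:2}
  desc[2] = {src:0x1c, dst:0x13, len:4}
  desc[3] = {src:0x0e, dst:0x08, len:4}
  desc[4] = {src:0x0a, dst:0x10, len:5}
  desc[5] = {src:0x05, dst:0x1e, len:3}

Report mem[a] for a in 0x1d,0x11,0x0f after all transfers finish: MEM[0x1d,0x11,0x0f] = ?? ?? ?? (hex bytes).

MEM[0x1d,0x11,0x0f] = 13 43 71

#0 dst[0x17+8] := {0x02,0x31,0x7e,0xbc,0xbd,0x33,0x13,0xd9}
#1 dst[0x10+2] := {0x2f,0x43}
#2 dst[0x13+4] := {0x33,0x13,0xd9,0xad}
#3 dst[0x08+4] := {0xbc,0x71,0x2f,0x43}
#4 dst[0x10+5] := {0x2f,0x43,0xff,0x3b,0xbc}
#5 dst[0x1e+3] := {0xd6,0x3f,0x3b}
query mem[0x1d]=0x13, mem[0x11]=0x43, mem[0x0f]=0x71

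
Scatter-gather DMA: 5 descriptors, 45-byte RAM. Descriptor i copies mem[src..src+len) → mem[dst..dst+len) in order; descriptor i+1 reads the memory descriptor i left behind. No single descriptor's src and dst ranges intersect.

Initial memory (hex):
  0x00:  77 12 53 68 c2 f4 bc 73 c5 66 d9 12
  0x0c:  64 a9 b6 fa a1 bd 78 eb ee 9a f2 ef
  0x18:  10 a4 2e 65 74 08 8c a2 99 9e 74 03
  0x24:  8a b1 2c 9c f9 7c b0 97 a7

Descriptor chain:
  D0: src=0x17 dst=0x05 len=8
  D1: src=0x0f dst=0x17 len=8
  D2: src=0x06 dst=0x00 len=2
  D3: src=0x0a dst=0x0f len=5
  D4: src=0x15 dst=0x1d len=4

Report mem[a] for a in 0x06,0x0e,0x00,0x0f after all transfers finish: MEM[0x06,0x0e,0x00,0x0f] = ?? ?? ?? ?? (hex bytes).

MEM[0x06,0x0e,0x00,0x0f] = 10 b6 10 74

[0] 0x17->0x05 len=8 : ef 10 a4 2e 65 74 08 8c
[1] 0x0f->0x17 len=8 : fa a1 bd 78 eb ee 9a f2
[2] 0x06->0x00 len=2 : 10 a4
[3] 0x0a->0x0f len=5 : 74 08 8c a9 b6
[4] 0x15->0x1d len=4 : 9a f2 fa a1
query mem[0x06]=0x10, mem[0x0e]=0xb6, mem[0x00]=0x10, mem[0x0f]=0x74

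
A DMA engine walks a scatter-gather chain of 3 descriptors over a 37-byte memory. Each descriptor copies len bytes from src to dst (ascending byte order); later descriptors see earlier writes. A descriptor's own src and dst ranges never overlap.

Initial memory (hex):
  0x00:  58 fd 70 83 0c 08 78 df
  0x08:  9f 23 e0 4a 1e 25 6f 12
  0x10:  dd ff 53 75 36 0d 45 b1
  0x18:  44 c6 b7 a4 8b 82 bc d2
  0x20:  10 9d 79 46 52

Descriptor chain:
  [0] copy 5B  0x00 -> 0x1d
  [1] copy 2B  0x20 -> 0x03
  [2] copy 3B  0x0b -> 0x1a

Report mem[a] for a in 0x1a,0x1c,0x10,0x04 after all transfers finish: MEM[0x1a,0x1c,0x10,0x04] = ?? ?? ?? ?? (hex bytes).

MEM[0x1a,0x1c,0x10,0x04] = 4a 25 dd 0c

  after D0: wrote 5B at 0x1d = 58fd70830c
  after D1: wrote 2B at 0x03 = 830c
  after D2: wrote 3B at 0x1a = 4a1e25
query mem[0x1a]=0x4a, mem[0x1c]=0x25, mem[0x10]=0xdd, mem[0x04]=0x0c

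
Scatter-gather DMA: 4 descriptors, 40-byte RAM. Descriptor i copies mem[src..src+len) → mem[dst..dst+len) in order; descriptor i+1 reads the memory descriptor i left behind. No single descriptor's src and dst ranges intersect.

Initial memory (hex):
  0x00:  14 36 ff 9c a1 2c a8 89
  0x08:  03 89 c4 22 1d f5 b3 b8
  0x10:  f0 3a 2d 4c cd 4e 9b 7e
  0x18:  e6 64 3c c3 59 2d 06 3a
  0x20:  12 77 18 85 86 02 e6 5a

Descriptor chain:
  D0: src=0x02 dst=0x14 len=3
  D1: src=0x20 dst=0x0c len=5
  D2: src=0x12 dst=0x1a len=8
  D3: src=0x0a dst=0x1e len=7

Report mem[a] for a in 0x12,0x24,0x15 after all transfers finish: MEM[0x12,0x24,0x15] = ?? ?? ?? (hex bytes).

MEM[0x12,0x24,0x15] = 2d 86 9c

  after D0: wrote 3B at 0x14 = ff9ca1
  after D1: wrote 5B at 0x0c = 1277188586
  after D2: wrote 8B at 0x1a = 2d4cff9ca17ee664
  after D3: wrote 7B at 0x1e = c4221277188586
query mem[0x12]=0x2d, mem[0x24]=0x86, mem[0x15]=0x9c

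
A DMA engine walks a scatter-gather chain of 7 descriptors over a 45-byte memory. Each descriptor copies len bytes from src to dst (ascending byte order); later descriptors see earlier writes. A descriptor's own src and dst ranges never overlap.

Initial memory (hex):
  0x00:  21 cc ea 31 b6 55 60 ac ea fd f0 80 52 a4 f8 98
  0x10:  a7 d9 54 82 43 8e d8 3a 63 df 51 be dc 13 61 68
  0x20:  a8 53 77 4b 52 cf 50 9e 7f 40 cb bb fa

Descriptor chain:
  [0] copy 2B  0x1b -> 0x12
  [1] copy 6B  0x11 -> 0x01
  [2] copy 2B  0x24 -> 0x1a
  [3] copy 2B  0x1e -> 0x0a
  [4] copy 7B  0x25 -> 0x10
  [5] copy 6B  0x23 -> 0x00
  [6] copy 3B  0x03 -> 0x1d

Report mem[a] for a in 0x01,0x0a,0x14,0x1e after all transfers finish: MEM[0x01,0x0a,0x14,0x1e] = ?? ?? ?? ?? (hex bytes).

D0: mem[0x12..0x13] <- [be dc]
D1: mem[0x01..0x06] <- [d9 be dc 43 8e d8]
D2: mem[0x1a..0x1b] <- [52 cf]
D3: mem[0x0a..0x0b] <- [61 68]
D4: mem[0x10..0x16] <- [cf 50 9e 7f 40 cb bb]
D5: mem[0x00..0x05] <- [4b 52 cf 50 9e 7f]
D6: mem[0x1d..0x1f] <- [50 9e 7f]
query mem[0x01]=0x52, mem[0x0a]=0x61, mem[0x14]=0x40, mem[0x1e]=0x9e

MEM[0x01,0x0a,0x14,0x1e] = 52 61 40 9e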